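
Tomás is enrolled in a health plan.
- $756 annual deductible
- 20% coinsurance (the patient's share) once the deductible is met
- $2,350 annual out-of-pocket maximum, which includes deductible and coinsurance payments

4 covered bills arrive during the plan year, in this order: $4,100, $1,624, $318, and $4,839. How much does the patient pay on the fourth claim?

$536.80

#1 ($4,100): $756 finishes the deductible; $3,344 goes to coinsurance; 20% of $3,344 = $668.80. Cost to patient: $1,424.80. OOP to date $1,424.80.
#2 ($1,624): 20% coinsurance on $1,624 = $324.80. Patient owes $324.80 (running OOP $1,749.60).
#3 ($318): 20% coinsurance on $318 = $63.60. Patient pays $63.60; OOP now $1,813.20.
#4 ($4,839): deductible met; 20% of $4,839 = $967.80. That would push OOP to $2,781, over the $2,350 cap, so patient pays $2,350 − $1,813.20 = $536.80.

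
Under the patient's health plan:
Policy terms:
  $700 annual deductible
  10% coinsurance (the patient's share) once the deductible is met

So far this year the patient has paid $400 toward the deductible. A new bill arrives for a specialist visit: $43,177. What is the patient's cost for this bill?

Remaining deductible: $700 − $400 = $300.
The remaining $42,877 (= $43,177 − $300) moves to coinsurance.
Patient's 10% share of $42,877 is $4,287.70.
That puts the patient's cost at $300 + $4,287.70 = $4,587.70.

$4,587.70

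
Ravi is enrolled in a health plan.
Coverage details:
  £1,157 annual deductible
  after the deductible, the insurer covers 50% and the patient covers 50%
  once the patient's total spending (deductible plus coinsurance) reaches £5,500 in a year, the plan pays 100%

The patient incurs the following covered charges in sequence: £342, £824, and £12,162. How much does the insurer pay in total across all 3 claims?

£7,828

Claim 1 (£342): fully absorbed by the deductible. Patient pays £342; OOP now £342. Insurer: £342 − £342 = £0.
Claim 2 (£824): £815 finishes the deductible; £9 goes to coinsurance; patient's 50% is £4.50. Patient pays £819.50; OOP now £1,161.50. Plan pays £824 − £819.50 = £4.50.
Claim 3 (£12,162): deductible already satisfied, so patient's share is 50% × £12,162 = £6,081. Adding that to £1,161.50 gives £7,242.50, past the £5,500 cap; patient pays only £5,500 − £1,161.50 = £4,338.50. Insurer: £12,162 − £4,338.50 = £7,823.50.
Insurer total = bills − patient's total = £13,328 − £5,500 = £7,828.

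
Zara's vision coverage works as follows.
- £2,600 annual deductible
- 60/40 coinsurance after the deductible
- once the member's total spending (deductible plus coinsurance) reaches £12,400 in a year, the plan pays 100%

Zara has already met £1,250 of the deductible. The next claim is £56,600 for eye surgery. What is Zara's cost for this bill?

£11,150

£1,250 of the £2,600 deductible is already met, leaving £1,350.
The remaining £55,250 (= £56,600 − £1,350) moves to coinsurance.
Coinsurance: £55,250 × 40% = £22,100.
That puts the member's cost at £1,350 + £22,100 = £23,450 before any cap.
That would bring total out-of-pocket to £24,700, past the £12,400 cap. The member is capped at £12,400 − £1,250 = £11,150 on this claim.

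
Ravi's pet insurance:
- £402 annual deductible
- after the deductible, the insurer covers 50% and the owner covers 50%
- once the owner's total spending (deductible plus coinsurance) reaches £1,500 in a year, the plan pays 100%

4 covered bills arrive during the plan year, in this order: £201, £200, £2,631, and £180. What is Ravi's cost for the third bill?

£1,099

Claim 1 — £201: all of it applies to the deductible. Owner owes £201 (running OOP £201).
Claim 2 — £200: entire amount goes to the deductible. Owner pays £200; OOP now £401.
Claim 3 — £2,631: £1 to deductible, leaving £2,630; coinsurance £2,630 × 50% = £1,315. Claim cost before the cap: £1 + £1,315 = £1,316. That would push OOP to £1,717, over the £1,500 cap, so owner pays £1,500 − £401 = £1,099.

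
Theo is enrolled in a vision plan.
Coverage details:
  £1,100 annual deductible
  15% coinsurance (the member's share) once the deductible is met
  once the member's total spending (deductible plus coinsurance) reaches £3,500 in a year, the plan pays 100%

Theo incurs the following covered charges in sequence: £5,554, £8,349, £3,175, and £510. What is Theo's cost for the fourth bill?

£3.30

#1 (£5,554): £1,100 to deductible, leaving £4,454; member's 15% is £668.10. Cost to member: £1,768.10. OOP to date £1,768.10.
#2 (£8,349): deductible met; 15% of £8,349 = £1,252.35. Member owes £1,252.35 (running OOP £3,020.45).
#3 (£3,175): deductible already satisfied, so member's share is 15% × £3,175 = £476.25. Cost to member: £476.25. OOP to date £3,496.70.
#4 (£510): deductible met; 15% of £510 = £76.50. That would push OOP to £3,573.20, over the £3,500 cap, so member pays £3,500 − £3,496.70 = £3.30.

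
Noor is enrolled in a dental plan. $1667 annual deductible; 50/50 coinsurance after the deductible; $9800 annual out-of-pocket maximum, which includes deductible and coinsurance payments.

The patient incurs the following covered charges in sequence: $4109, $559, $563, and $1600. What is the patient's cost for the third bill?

$281.50

#1 ($4109): $1667 finishes the deductible; $2442 goes to coinsurance; coinsurance $2442 × 50% = $1221. Patient owes $2888 (running OOP $2888).
#2 ($559): deductible already satisfied, so patient's share is 50% × $559 = $279.50. Patient owes $279.50 (running OOP $3167.50).
#3 ($563): 50% coinsurance on $563 = $281.50. Cost to patient: $281.50. OOP to date $3449.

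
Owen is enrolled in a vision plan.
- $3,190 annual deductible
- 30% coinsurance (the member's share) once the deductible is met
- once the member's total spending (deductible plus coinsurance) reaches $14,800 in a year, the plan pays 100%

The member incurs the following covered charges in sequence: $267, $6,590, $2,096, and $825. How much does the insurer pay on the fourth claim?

Bill 1, $267: fully absorbed by the deductible. Member pays $267; OOP now $267. Insurer: $267 − $267 = $0.
Bill 2, $6,590: $2,923 to deductible, leaving $3,667; member's 30% is $1,100.10. Member owes $4,023.10 (running OOP $4,290.10). Insurer: $6,590 − $4,023.10 = $2,566.90.
Bill 3, $2,096: deductible already satisfied, so member's share is 30% × $2,096 = $628.80. Cost to member: $628.80. OOP to date $4,918.90. Plan pays $2,096 − $628.80 = $1,467.20.
Bill 4, $825: deductible already satisfied, so member's share is 30% × $825 = $247.50. Cost to member: $247.50. OOP to date $5,166.40. Plan pays $825 − $247.50 = $577.50.

$577.50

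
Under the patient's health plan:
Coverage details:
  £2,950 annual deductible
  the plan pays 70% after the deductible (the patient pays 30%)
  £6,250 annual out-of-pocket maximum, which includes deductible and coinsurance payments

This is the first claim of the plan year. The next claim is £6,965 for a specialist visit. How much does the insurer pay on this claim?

Deductible not yet touched, so the first £2,950 of the bill goes to the deductible.
That leaves £6,965 − £2,950 = £4,015 for coinsurance.
Coinsurance: £4,015 × 30% = £1,204.50.
Patient responsibility before any cap: £2,950 + £1,204.50 = £4,154.50.
Cumulative spending £0 + £4,154.50 = £4,154.50 stays under the £6,250 maximum.
Insurer pays the balance: £6,965 − £4,154.50 = £2,810.50.

£2,810.50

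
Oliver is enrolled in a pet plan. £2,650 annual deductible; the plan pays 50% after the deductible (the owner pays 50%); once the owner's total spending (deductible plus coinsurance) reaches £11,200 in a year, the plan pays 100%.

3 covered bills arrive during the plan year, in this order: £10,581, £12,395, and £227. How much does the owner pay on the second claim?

£4,584.50

Bill 1, £10,581: £2,650 to deductible, leaving £7,931; 50% of £7,931 = £3,965.50. Cost to owner: £6,615.50. OOP to date £6,615.50.
Bill 2, £12,395: 50% coinsurance on £12,395 = £6,197.50. Adding that to £6,615.50 gives £12,813, past the £11,200 cap; owner pays only £11,200 − £6,615.50 = £4,584.50.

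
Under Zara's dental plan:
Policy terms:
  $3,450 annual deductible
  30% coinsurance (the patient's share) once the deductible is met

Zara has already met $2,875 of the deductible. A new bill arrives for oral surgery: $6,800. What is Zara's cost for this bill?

$2,442.50

Deductible still to meet: $3,450 − $2,875 = $575.
The remaining $6,225 (= $6,800 − $575) moves to coinsurance.
30% of $6,225 = $1,867.50 falls to the patient.
Patient responsibility: $575 + $1,867.50 = $2,442.50.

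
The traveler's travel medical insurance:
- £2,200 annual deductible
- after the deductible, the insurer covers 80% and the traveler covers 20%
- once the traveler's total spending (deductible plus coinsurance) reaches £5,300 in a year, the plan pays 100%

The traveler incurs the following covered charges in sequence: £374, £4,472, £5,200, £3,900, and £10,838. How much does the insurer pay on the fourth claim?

Bill 1, £374: all of it applies to the deductible. Traveler owes £374 (running OOP £374). Plan pays £374 − £374 = £0.
Bill 2, £4,472: deductible takes £1,826, £2,646 remains; 20% of £2,646 = £529.20. Traveler pays £2,355.20; OOP now £2,729.20. Insurer: £4,472 − £2,355.20 = £2,116.80.
Bill 3, £5,200: deductible already satisfied, so traveler's share is 20% × £5,200 = £1,040. Traveler pays £1,040; OOP now £3,769.20. Insurer: £5,200 − £1,040 = £4,160.
Bill 4, £3,900: deductible met; 20% of £3,900 = £780. Traveler pays £780; OOP now £4,549.20. Insurer: £3,900 − £780 = £3,120.

£3,120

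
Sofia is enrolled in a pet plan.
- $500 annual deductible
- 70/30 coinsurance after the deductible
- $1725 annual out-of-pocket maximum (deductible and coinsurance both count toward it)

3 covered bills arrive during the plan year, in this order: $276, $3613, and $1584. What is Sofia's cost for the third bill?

Claim 1 — $276: fully absorbed by the deductible. Owner owes $276 (running OOP $276).
Claim 2 — $3613: deductible takes $224, $3389 remains; coinsurance $3389 × 30% = $1016.70. Owner pays $1240.70; OOP now $1516.70.
Claim 3 — $1584: deductible already satisfied, so owner's share is 30% × $1584 = $475.20. Adding that to $1516.70 gives $1991.90, past the $1725 cap; owner pays only $1725 − $1516.70 = $208.30.

$208.30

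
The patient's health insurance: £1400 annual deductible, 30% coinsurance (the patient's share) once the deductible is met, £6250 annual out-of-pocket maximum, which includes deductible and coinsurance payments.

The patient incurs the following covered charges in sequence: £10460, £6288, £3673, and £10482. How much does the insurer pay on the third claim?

#1 (£10460): £1400 to deductible, leaving £9060; patient's 30% is £2718. Patient pays £4118; OOP now £4118. Plan pays £10460 − £4118 = £6342.
#2 (£6288): deductible already satisfied, so patient's share is 30% × £6288 = £1886.40. Patient pays £1886.40; OOP now £6004.40. Plan pays £6288 − £1886.40 = £4401.60.
#3 (£3673): 30% coinsurance on £3673 = £1101.90. OOP would hit £7106.30 > £6250, so the cap limits the patient to £6250 − £6004.40 = £245.60. Plan pays £3673 − £245.60 = £3427.40.

£3427.40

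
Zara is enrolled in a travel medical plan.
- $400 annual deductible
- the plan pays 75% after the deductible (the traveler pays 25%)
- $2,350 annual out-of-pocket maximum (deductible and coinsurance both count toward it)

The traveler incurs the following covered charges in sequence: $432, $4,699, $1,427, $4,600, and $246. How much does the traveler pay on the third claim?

Bill 1, $432: $400 finishes the deductible; $32 goes to coinsurance; 25% of $32 = $8. Traveler pays $408; OOP now $408.
Bill 2, $4,699: deductible met; 25% of $4,699 = $1,174.75. Traveler pays $1,174.75; OOP now $1,582.75.
Bill 3, $1,427: 25% coinsurance on $1,427 = $356.75. Traveler owes $356.75 (running OOP $1,939.50).

$356.75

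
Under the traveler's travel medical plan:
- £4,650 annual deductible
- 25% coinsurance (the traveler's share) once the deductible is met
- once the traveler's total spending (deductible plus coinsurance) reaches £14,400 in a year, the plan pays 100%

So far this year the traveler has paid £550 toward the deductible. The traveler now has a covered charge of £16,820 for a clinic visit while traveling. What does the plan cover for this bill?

£9,540

£550 of the £4,650 deductible is already met, leaving £4,100.
That leaves £16,820 − £4,100 = £12,720 for coinsurance.
Traveler's 25% share of £12,720 is £3,180.
Traveler responsibility before any cap: £4,100 + £3,180 = £7,280.
Year-to-date out-of-pocket becomes £550 + £7,280 = £7,830, still under the £14,400 maximum, so no cap applies.
Insurer pays the balance: £16,820 − £7,280 = £9,540.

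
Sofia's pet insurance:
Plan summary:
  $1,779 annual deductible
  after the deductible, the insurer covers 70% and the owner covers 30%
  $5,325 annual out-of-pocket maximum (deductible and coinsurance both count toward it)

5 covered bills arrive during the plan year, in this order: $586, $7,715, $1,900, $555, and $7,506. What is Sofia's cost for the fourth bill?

Claim 1 — $586: entire amount goes to the deductible. Cost to owner: $586. OOP to date $586.
Claim 2 — $7,715: deductible takes $1,193, $6,522 remains; owner's 30% is $1,956.60. Cost to owner: $3,149.60. OOP to date $3,735.60.
Claim 3 — $1,900: 30% coinsurance on $1,900 = $570. Cost to owner: $570. OOP to date $4,305.60.
Claim 4 — $555: deductible met; 30% of $555 = $166.50. Owner owes $166.50 (running OOP $4,472.10).

$166.50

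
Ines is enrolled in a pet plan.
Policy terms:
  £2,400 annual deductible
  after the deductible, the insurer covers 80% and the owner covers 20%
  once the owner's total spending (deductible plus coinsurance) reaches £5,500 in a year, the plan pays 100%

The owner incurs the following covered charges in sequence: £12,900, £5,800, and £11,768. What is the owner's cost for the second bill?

£1,000

Claim 1 — £12,900: £2,400 finishes the deductible; £10,500 goes to coinsurance; owner's 20% is £2,100. Owner owes £4,500 (running OOP £4,500).
Claim 2 — £5,800: 20% coinsurance on £5,800 = £1,160. That would push OOP to £5,660, over the £5,500 cap, so owner pays £5,500 − £4,500 = £1,000.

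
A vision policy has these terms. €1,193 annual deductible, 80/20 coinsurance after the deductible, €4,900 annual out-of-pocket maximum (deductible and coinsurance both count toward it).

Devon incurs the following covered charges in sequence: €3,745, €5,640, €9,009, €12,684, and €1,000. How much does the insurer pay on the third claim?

Claim 1 — €3,745: deductible takes €1,193, €2,552 remains; coinsurance €2,552 × 20% = €510.40. Member pays €1,703.40; OOP now €1,703.40. Insurer: €3,745 − €1,703.40 = €2,041.60.
Claim 2 — €5,640: 20% coinsurance on €5,640 = €1,128. Member owes €1,128 (running OOP €2,831.40). Insurer: €5,640 − €1,128 = €4,512.
Claim 3 — €9,009: 20% coinsurance on €9,009 = €1,801.80. Cost to member: €1,801.80. OOP to date €4,633.20. Plan pays €9,009 − €1,801.80 = €7,207.20.

€7,207.20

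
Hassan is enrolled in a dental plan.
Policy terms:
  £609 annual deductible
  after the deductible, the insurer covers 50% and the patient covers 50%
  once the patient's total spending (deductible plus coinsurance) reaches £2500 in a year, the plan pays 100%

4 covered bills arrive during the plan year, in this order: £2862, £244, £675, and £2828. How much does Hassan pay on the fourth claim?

£305

#1 (£2862): deductible takes £609, £2253 remains; patient's 50% is £1126.50. Cost to patient: £1735.50. OOP to date £1735.50.
#2 (£244): deductible already satisfied, so patient's share is 50% × £244 = £122. Patient pays £122; OOP now £1857.50.
#3 (£675): deductible met; 50% of £675 = £337.50. Patient pays £337.50; OOP now £2195.
#4 (£2828): deductible already satisfied, so patient's share is 50% × £2828 = £1414. That would push OOP to £3609, over the £2500 cap, so patient pays £2500 − £2195 = £305.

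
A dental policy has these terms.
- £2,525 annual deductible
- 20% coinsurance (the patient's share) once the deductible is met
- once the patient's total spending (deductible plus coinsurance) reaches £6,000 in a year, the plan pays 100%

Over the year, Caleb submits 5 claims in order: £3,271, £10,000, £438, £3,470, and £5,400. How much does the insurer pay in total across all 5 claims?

£16,579

Claim 1 — £3,271: deductible takes £2,525, £746 remains; patient's 20% is £149.20. Patient pays £2,674.20; OOP now £2,674.20. Insurer: £3,271 − £2,674.20 = £596.80.
Claim 2 — £10,000: deductible already satisfied, so patient's share is 20% × £10,000 = £2,000. Patient pays £2,000; OOP now £4,674.20. Insurer: £10,000 − £2,000 = £8,000.
Claim 3 — £438: 20% coinsurance on £438 = £87.60. Patient owes £87.60 (running OOP £4,761.80). Insurer: £438 − £87.60 = £350.40.
Claim 4 — £3,470: 20% coinsurance on £3,470 = £694. Patient pays £694; OOP now £5,455.80. Insurer: £3,470 − £694 = £2,776.
Claim 5 — £5,400: deductible already satisfied, so patient's share is 20% × £5,400 = £1,080. Adding that to £5,455.80 gives £6,535.80, past the £6,000 cap; patient pays only £6,000 − £5,455.80 = £544.20. Insurer: £5,400 − £544.20 = £4,855.80.
Insurer total = bills − patient's total = £22,579 − £6,000 = £16,579.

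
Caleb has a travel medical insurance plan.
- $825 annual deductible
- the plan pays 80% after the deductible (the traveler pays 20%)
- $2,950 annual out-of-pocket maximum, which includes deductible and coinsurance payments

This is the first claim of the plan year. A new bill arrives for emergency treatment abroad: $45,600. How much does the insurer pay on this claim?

$42,650

Deductible not yet touched, so the first $825 of the bill goes to the deductible.
The remaining $44,775 (= $45,600 − $825) moves to coinsurance.
20% of $44,775 = $8,955 falls to the traveler.
That puts the traveler's cost at $825 + $8,955 = $9,780 before any cap.
Adding $9,780 to the $0 already spent would give $9,780, which exceeds the $2,950 cap; the traveler pays just $2,950 − $0 = $2,950.
Insurer pays the balance: $45,600 − $2,950 = $42,650.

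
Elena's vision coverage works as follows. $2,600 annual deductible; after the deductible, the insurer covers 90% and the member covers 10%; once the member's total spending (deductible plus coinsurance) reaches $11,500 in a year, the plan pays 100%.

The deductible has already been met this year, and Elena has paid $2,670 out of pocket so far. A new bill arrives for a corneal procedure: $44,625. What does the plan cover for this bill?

$40,162.50

With the deductible met, the entire $44,625 is subject to coinsurance.
Coinsurance: $44,625 × 10% = $4,462.50.
Cumulative spending $2,670 + $4,462.50 = $7,132.50 stays under the $11,500 maximum.
Insurer pays the balance: $44,625 − $4,462.50 = $40,162.50.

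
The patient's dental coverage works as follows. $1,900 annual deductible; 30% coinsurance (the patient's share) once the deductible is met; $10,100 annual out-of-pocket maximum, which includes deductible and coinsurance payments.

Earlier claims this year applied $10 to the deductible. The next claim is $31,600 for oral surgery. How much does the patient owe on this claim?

$10,090

Deductible still to meet: $1,900 − $10 = $1,890.
The remaining $29,710 (= $31,600 − $1,890) moves to coinsurance.
30% of $29,710 = $8,913 falls to the patient.
So the patient owes $1,890 + $8,913 = $10,803 before any cap.
Year-to-date out-of-pocket would reach $10 + $10,803 = $10,813, above the $10,100 maximum, so the patient pays only $10,100 − $10 = $10,090.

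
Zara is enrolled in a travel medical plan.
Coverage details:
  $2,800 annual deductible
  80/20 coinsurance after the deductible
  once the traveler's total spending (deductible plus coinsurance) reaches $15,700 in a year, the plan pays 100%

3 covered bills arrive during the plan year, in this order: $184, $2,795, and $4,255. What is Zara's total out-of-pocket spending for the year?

$3,686.80

#1 ($184): entire amount goes to the deductible. Cost to traveler: $184. OOP to date $184.
#2 ($2,795): $2,616 to deductible, leaving $179; coinsurance $179 × 20% = $35.80. Traveler pays $2,651.80; OOP now $2,835.80.
#3 ($4,255): 20% coinsurance on $4,255 = $851. Cost to traveler: $851. OOP to date $3,686.80.
Total paid by the traveler: $184 + $2,651.80 + $851 = $3,686.80.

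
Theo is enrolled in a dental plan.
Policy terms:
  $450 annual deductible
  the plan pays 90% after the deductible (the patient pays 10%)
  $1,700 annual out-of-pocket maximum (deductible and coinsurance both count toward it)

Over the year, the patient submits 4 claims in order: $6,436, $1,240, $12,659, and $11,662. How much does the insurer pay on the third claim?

#1 ($6,436): deductible takes $450, $5,986 remains; 10% of $5,986 = $598.60. Patient pays $1,048.60; OOP now $1,048.60. Plan pays $6,436 − $1,048.60 = $5,387.40.
#2 ($1,240): 10% coinsurance on $1,240 = $124. Patient owes $124 (running OOP $1,172.60). Insurer: $1,240 − $124 = $1,116.
#3 ($12,659): 10% coinsurance on $12,659 = $1,265.90. OOP would hit $2,438.50 > $1,700, so the cap limits the patient to $1,700 − $1,172.60 = $527.40. Plan pays $12,659 − $527.40 = $12,131.60.

$12,131.60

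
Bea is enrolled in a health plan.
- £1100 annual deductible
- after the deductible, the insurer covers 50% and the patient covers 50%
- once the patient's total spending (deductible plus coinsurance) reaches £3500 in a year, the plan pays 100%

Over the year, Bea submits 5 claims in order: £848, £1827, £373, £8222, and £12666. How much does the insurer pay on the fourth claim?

#1 (£848): fully absorbed by the deductible. Patient owes £848 (running OOP £848). Plan pays £848 − £848 = £0.
#2 (£1827): deductible takes £252, £1575 remains; coinsurance £1575 × 50% = £787.50. Patient pays £1039.50; OOP now £1887.50. Insurer: £1827 − £1039.50 = £787.50.
#3 (£373): deductible met; 50% of £373 = £186.50. Patient pays £186.50; OOP now £2074. Insurer: £373 − £186.50 = £186.50.
#4 (£8222): deductible met; 50% of £8222 = £4111. That would push OOP to £6185, over the £3500 cap, so patient pays £3500 − £2074 = £1426. Plan pays £8222 − £1426 = £6796.

£6796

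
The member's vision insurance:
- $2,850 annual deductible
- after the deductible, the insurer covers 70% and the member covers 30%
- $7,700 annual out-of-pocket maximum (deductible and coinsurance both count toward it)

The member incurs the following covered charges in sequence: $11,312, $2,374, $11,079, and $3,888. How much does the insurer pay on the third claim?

Claim 1 ($11,312): $2,850 to deductible, leaving $8,462; member's 30% is $2,538.60. Member owes $5,388.60 (running OOP $5,388.60). Insurer: $11,312 − $5,388.60 = $5,923.40.
Claim 2 ($2,374): deductible met; 30% of $2,374 = $712.20. Cost to member: $712.20. OOP to date $6,100.80. Plan pays $2,374 − $712.20 = $1,661.80.
Claim 3 ($11,079): deductible met; 30% of $11,079 = $3,323.70. That would push OOP to $9,424.50, over the $7,700 cap, so member pays $7,700 − $6,100.80 = $1,599.20. Insurer: $11,079 − $1,599.20 = $9,479.80.

$9,479.80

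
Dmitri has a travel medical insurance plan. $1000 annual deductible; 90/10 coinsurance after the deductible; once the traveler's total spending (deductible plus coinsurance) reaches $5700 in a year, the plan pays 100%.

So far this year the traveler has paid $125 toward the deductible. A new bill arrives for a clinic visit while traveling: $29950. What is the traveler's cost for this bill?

Deductible still to meet: $1000 − $125 = $875.
After the $875 deductible portion, $29950 − $875 = $29075 is subject to coinsurance.
Traveler's 10% share of $29075 is $2907.50.
So the traveler owes $875 + $2907.50 = $3782.50 before any cap.
Total out-of-pocket so far would be $125 + $3782.50 = $3907.50, below the $5700 cap — no reduction.

$3782.50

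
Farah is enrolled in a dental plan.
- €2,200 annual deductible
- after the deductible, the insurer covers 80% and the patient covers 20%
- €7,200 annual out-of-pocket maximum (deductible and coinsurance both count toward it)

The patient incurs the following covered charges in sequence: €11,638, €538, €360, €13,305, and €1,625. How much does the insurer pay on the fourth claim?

€10,644

Claim 1 (€11,638): deductible takes €2,200, €9,438 remains; coinsurance €9,438 × 20% = €1,887.60. Patient pays €4,087.60; OOP now €4,087.60. Plan pays €11,638 − €4,087.60 = €7,550.40.
Claim 2 (€538): deductible met; 20% of €538 = €107.60. Patient pays €107.60; OOP now €4,195.20. Insurer: €538 − €107.60 = €430.40.
Claim 3 (€360): 20% coinsurance on €360 = €72. Patient pays €72; OOP now €4,267.20. Plan pays €360 − €72 = €288.
Claim 4 (€13,305): deductible already satisfied, so patient's share is 20% × €13,305 = €2,661. Patient pays €2,661; OOP now €6,928.20. Plan pays €13,305 − €2,661 = €10,644.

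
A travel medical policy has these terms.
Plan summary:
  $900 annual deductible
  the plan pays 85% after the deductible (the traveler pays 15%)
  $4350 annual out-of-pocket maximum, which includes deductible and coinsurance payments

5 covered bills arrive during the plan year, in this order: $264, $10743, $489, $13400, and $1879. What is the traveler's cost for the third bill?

$73.35

Claim 1 — $264: fully absorbed by the deductible. Traveler pays $264; OOP now $264.
Claim 2 — $10743: $636 to deductible, leaving $10107; traveler's 15% is $1516.05. Traveler owes $2152.05 (running OOP $2416.05).
Claim 3 — $489: 15% coinsurance on $489 = $73.35. Cost to traveler: $73.35. OOP to date $2489.40.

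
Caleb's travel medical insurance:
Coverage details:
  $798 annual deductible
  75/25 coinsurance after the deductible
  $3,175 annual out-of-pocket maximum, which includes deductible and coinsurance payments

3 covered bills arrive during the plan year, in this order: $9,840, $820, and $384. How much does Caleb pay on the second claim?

Claim 1 — $9,840: $798 finishes the deductible; $9,042 goes to coinsurance; 25% of $9,042 = $2,260.50. Traveler owes $3,058.50 (running OOP $3,058.50).
Claim 2 — $820: 25% coinsurance on $820 = $205. OOP would hit $3,263.50 > $3,175, so the cap limits the traveler to $3,175 − $3,058.50 = $116.50.

$116.50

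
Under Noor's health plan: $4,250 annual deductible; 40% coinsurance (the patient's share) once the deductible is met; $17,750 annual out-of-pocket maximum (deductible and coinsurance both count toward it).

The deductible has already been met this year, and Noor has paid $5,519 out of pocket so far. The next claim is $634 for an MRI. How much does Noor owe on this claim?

With the deductible met, the entire $634 is subject to coinsurance.
Coinsurance: $634 × 40% = $253.60.
Cumulative spending $5,519 + $253.60 = $5,772.60 stays under the $17,750 maximum.

$253.60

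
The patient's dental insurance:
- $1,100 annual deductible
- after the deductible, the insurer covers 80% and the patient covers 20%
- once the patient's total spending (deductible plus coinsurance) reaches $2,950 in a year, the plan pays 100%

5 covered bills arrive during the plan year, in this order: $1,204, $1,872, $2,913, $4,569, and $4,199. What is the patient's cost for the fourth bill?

$872.20

Claim 1 ($1,204): $1,100 finishes the deductible; $104 goes to coinsurance; patient's 20% is $20.80. Patient owes $1,120.80 (running OOP $1,120.80).
Claim 2 ($1,872): deductible already satisfied, so patient's share is 20% × $1,872 = $374.40. Patient pays $374.40; OOP now $1,495.20.
Claim 3 ($2,913): 20% coinsurance on $2,913 = $582.60. Cost to patient: $582.60. OOP to date $2,077.80.
Claim 4 ($4,569): 20% coinsurance on $4,569 = $913.80. That would push OOP to $2,991.60, over the $2,950 cap, so patient pays $2,950 − $2,077.80 = $872.20.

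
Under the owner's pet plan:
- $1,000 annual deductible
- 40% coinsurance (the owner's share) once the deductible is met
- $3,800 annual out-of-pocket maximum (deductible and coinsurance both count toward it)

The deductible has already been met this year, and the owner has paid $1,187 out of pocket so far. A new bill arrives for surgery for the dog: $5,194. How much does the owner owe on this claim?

$2,077.60

The deductible is already satisfied, so the full bill goes to coinsurance.
Coinsurance: $5,194 × 40% = $2,077.60.
Cumulative spending $1,187 + $2,077.60 = $3,264.60 stays under the $3,800 maximum.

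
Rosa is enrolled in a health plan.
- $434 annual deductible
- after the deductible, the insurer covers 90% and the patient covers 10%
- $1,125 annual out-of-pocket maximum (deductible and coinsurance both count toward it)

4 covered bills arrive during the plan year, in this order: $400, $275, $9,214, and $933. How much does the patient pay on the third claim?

$666.90

#1 ($400): entire amount goes to the deductible. Cost to patient: $400. OOP to date $400.
#2 ($275): deductible takes $34, $241 remains; coinsurance $241 × 10% = $24.10. Patient pays $58.10; OOP now $458.10.
#3 ($9,214): 10% coinsurance on $9,214 = $921.40. OOP would hit $1,379.50 > $1,125, so the cap limits the patient to $1,125 − $458.10 = $666.90.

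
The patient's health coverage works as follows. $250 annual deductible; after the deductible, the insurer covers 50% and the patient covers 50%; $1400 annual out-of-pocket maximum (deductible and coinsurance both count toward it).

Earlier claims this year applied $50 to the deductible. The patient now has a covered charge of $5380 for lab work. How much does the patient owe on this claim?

$50 of the $250 deductible is already met, leaving $200.
That leaves $5380 − $200 = $5180 for coinsurance.
50% of $5180 = $2590 falls to the patient.
Patient responsibility before any cap: $200 + $2590 = $2790.
Adding $2790 to the $50 already spent would give $2840, which exceeds the $1400 cap; the patient pays just $1400 − $50 = $1350.

$1350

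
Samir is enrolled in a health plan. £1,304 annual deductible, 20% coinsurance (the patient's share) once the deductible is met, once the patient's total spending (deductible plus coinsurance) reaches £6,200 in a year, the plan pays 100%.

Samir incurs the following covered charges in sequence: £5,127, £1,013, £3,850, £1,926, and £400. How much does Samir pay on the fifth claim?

£80

Claim 1 — £5,127: deductible takes £1,304, £3,823 remains; patient's 20% is £764.60. Patient owes £2,068.60 (running OOP £2,068.60).
Claim 2 — £1,013: deductible already satisfied, so patient's share is 20% × £1,013 = £202.60. Patient pays £202.60; OOP now £2,271.20.
Claim 3 — £3,850: deductible met; 20% of £3,850 = £770. Patient owes £770 (running OOP £3,041.20).
Claim 4 — £1,926: deductible already satisfied, so patient's share is 20% × £1,926 = £385.20. Cost to patient: £385.20. OOP to date £3,426.40.
Claim 5 — £400: 20% coinsurance on £400 = £80. Cost to patient: £80. OOP to date £3,506.40.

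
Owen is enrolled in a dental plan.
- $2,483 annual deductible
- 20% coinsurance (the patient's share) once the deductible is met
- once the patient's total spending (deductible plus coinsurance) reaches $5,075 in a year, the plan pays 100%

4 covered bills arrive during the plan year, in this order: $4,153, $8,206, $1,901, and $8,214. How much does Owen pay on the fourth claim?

$236.60

Claim 1 ($4,153): $2,483 to deductible, leaving $1,670; coinsurance $1,670 × 20% = $334. Cost to patient: $2,817. OOP to date $2,817.
Claim 2 ($8,206): deductible met; 20% of $8,206 = $1,641.20. Patient pays $1,641.20; OOP now $4,458.20.
Claim 3 ($1,901): deductible met; 20% of $1,901 = $380.20. Patient owes $380.20 (running OOP $4,838.40).
Claim 4 ($8,214): deductible met; 20% of $8,214 = $1,642.80. That would push OOP to $6,481.20, over the $5,075 cap, so patient pays $5,075 − $4,838.40 = $236.60.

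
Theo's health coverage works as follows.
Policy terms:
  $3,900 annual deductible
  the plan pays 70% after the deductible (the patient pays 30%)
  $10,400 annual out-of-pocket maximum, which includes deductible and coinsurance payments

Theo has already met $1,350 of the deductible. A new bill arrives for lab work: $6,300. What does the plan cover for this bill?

Deductible still to meet: $3,900 − $1,350 = $2,550.
After the $2,550 deductible portion, $6,300 − $2,550 = $3,750 is subject to coinsurance.
Patient's 30% share of $3,750 is $1,125.
So the patient owes $2,550 + $1,125 = $3,675 before any cap.
Cumulative spending $1,350 + $3,675 = $5,025 stays under the $10,400 maximum.
Insurer pays the balance: $6,300 − $3,675 = $2,625.

$2,625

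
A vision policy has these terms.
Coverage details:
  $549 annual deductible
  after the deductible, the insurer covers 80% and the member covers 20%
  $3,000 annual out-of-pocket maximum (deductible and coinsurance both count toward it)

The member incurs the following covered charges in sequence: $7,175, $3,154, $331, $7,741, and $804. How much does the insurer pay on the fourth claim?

$7,312.20

Claim 1 — $7,175: deductible takes $549, $6,626 remains; coinsurance $6,626 × 20% = $1,325.20. Member owes $1,874.20 (running OOP $1,874.20). Insurer: $7,175 − $1,874.20 = $5,300.80.
Claim 2 — $3,154: 20% coinsurance on $3,154 = $630.80. Member owes $630.80 (running OOP $2,505). Insurer: $3,154 − $630.80 = $2,523.20.
Claim 3 — $331: 20% coinsurance on $331 = $66.20. Cost to member: $66.20. OOP to date $2,571.20. Insurer: $331 − $66.20 = $264.80.
Claim 4 — $7,741: 20% coinsurance on $7,741 = $1,548.20. OOP would hit $4,119.40 > $3,000, so the cap limits the member to $3,000 − $2,571.20 = $428.80. Insurer: $7,741 − $428.80 = $7,312.20.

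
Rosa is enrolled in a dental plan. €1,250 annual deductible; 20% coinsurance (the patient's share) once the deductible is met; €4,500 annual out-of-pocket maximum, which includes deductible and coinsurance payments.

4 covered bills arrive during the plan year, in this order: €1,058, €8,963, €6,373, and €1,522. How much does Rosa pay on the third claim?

€1,274.60

Claim 1 (€1,058): entire amount goes to the deductible. Cost to patient: €1,058. OOP to date €1,058.
Claim 2 (€8,963): €192 to deductible, leaving €8,771; patient's 20% is €1,754.20. Patient owes €1,946.20 (running OOP €3,004.20).
Claim 3 (€6,373): deductible already satisfied, so patient's share is 20% × €6,373 = €1,274.60. Patient pays €1,274.60; OOP now €4,278.80.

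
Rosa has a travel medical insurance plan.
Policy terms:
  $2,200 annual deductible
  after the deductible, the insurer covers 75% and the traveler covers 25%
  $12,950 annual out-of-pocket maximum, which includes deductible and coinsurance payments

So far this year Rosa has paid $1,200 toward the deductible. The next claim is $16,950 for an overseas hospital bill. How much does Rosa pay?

$1,200 of the $2,200 deductible is already met, leaving $1,000.
That leaves $16,950 − $1,000 = $15,950 for coinsurance.
25% of $15,950 = $3,987.50 falls to the traveler.
Traveler responsibility before any cap: $1,000 + $3,987.50 = $4,987.50.
Cumulative spending $1,200 + $4,987.50 = $6,187.50 stays under the $12,950 maximum.

$4,987.50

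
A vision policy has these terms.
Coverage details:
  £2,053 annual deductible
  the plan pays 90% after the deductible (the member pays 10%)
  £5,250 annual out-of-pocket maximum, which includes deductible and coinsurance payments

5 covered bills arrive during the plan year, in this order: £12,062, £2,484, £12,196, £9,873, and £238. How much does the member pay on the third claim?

£1,219.60

Bill 1, £12,062: £2,053 finishes the deductible; £10,009 goes to coinsurance; member's 10% is £1,000.90. Member owes £3,053.90 (running OOP £3,053.90).
Bill 2, £2,484: deductible already satisfied, so member's share is 10% × £2,484 = £248.40. Member owes £248.40 (running OOP £3,302.30).
Bill 3, £12,196: 10% coinsurance on £12,196 = £1,219.60. Member owes £1,219.60 (running OOP £4,521.90).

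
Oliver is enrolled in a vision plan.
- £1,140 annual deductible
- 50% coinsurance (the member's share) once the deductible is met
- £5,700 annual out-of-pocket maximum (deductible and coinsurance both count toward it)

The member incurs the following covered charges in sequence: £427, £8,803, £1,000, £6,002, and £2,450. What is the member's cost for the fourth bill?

£15

Claim 1 (£427): fully absorbed by the deductible. Member pays £427; OOP now £427.
Claim 2 (£8,803): £713 to deductible, leaving £8,090; member's 50% is £4,045. Member pays £4,758; OOP now £5,185.
Claim 3 (£1,000): deductible met; 50% of £1,000 = £500. Member pays £500; OOP now £5,685.
Claim 4 (£6,002): deductible already satisfied, so member's share is 50% × £6,002 = £3,001. OOP would hit £8,686 > £5,700, so the cap limits the member to £5,700 − £5,685 = £15.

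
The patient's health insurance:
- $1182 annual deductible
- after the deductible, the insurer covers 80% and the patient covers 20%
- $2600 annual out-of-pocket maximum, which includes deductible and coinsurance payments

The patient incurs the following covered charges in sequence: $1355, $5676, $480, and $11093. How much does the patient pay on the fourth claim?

Bill 1, $1355: $1182 finishes the deductible; $173 goes to coinsurance; patient's 20% is $34.60. Patient owes $1216.60 (running OOP $1216.60).
Bill 2, $5676: deductible already satisfied, so patient's share is 20% × $5676 = $1135.20. Patient owes $1135.20 (running OOP $2351.80).
Bill 3, $480: deductible already satisfied, so patient's share is 20% × $480 = $96. Patient pays $96; OOP now $2447.80.
Bill 4, $11093: 20% coinsurance on $11093 = $2218.60. Adding that to $2447.80 gives $4666.40, past the $2600 cap; patient pays only $2600 − $2447.80 = $152.20.

$152.20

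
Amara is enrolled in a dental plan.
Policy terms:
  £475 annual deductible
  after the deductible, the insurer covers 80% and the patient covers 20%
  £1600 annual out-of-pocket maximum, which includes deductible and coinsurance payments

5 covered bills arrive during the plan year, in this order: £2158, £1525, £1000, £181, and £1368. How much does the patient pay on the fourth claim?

Bill 1, £2158: £475 finishes the deductible; £1683 goes to coinsurance; 20% of £1683 = £336.60. Patient owes £811.60 (running OOP £811.60).
Bill 2, £1525: deductible already satisfied, so patient's share is 20% × £1525 = £305. Patient owes £305 (running OOP £1116.60).
Bill 3, £1000: deductible met; 20% of £1000 = £200. Patient owes £200 (running OOP £1316.60).
Bill 4, £181: deductible already satisfied, so patient's share is 20% × £181 = £36.20. Patient owes £36.20 (running OOP £1352.80).

£36.20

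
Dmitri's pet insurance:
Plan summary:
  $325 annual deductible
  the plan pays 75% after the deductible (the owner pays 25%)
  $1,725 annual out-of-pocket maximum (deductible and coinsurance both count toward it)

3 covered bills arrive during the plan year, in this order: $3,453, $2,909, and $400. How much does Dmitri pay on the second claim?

$618

Claim 1 ($3,453): deductible takes $325, $3,128 remains; 25% of $3,128 = $782. Owner owes $1,107 (running OOP $1,107).
Claim 2 ($2,909): 25% coinsurance on $2,909 = $727.25. Adding that to $1,107 gives $1,834.25, past the $1,725 cap; owner pays only $1,725 − $1,107 = $618.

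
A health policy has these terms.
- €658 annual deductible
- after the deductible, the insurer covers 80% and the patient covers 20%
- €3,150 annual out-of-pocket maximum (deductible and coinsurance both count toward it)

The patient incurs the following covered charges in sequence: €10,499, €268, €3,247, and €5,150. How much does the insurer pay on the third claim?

Claim 1 — €10,499: deductible takes €658, €9,841 remains; patient's 20% is €1,968.20. Patient pays €2,626.20; OOP now €2,626.20. Plan pays €10,499 − €2,626.20 = €7,872.80.
Claim 2 — €268: 20% coinsurance on €268 = €53.60. Cost to patient: €53.60. OOP to date €2,679.80. Plan pays €268 − €53.60 = €214.40.
Claim 3 — €3,247: 20% coinsurance on €3,247 = €649.40. OOP would hit €3,329.20 > €3,150, so the cap limits the patient to €3,150 − €2,679.80 = €470.20. Insurer: €3,247 − €470.20 = €2,776.80.

€2,776.80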